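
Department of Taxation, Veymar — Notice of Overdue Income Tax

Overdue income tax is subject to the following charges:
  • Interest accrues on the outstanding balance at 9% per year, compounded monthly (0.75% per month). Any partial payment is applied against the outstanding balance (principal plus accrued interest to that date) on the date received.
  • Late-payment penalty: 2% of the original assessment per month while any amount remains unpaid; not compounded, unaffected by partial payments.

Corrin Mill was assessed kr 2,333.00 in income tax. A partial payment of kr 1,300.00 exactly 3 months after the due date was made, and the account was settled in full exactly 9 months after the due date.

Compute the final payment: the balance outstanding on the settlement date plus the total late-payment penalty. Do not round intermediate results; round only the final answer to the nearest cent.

kr 1,555.62

Balance at month 3: kr 2,333.0000 × (1 + 0.0075)^3 = kr 2,385.8872…
After kr 1,300.00 payment: kr 2,385.8872… − kr 1,300.00 = kr 1,085.8872…
Balance at month 9: kr 1,085.8872… × (1 + 0.0075)^6 = kr 1,135.6775…
Penalty: 9 × 2% × kr 2,333.00 = kr 419.94
Final settlement = outstanding balance + penalty = kr 1,135.6775… + kr 419.94 = kr 1,555.62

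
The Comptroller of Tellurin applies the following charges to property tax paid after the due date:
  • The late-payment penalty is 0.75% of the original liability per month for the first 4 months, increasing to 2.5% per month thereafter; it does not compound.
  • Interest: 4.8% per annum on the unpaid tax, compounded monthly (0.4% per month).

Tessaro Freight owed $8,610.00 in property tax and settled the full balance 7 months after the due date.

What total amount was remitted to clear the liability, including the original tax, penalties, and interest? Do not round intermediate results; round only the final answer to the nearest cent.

$9,758.04

Penalty, months 1–4: 4 × 0.75% × $8,610.00 = $258.30
Penalty, months 5–7: 3 × 2.5% × $8,610.00 = $645.75
Interest: $8,610.00 × ((1 + 0.004)^7 − 1) = $8,610.00 × 0.0283382… = $243.9923…
Total = $8,610.00 + $904.0500 + $243.9923… = $9,758.04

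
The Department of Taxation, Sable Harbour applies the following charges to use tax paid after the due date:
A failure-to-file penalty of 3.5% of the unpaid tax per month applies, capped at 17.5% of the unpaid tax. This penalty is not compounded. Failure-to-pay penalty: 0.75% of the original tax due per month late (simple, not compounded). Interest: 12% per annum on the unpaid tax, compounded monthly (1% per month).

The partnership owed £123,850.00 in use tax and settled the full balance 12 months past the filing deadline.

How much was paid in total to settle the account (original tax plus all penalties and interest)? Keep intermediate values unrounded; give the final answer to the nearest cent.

Failure-to-file: 12 × 3.5% × £123,850.00 = £52,017.00, capped at 17.5% × £123,850.00 = £21,673.75
Failure-to-pay penalty = 0.75% × £123,850.00 × 12 mo = £11,146.50
Interest: £123,850.00 × ((1 + 0.01)^12 − 1) = £123,850.00 × 0.1268250… = £15,707.2800…
Total = £123,850.00 + £32,820.2500 + £15,707.2800… = £172,377.53

£172,377.53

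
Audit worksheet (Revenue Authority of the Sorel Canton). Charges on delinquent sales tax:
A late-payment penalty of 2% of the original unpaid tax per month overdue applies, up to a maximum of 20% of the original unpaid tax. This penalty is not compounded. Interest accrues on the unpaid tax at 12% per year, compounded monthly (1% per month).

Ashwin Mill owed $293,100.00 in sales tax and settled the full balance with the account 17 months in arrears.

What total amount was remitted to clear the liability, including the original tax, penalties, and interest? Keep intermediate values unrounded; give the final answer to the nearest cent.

$405,739.63

Penalty (uncapped): 17 × 2% × $293,100.00 = $99,654.00; cap = 20% × $293,100.00 = $58,620.00 → penalty = $58,620.00
Interest: $293,100.00 × ((1 + 0.01)^17 − 1) = $293,100.00 × 0.1843044… = $54,019.6288…
Total = $293,100.00 + $58,620.0000 + $54,019.6288… = $405,739.63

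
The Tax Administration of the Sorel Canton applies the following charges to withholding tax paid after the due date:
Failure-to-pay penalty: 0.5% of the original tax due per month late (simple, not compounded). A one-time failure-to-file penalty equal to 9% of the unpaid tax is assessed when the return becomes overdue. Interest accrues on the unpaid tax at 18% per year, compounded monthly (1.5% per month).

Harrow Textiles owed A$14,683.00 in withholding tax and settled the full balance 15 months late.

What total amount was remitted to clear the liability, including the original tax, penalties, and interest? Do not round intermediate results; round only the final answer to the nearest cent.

Failure-to-file penalty: 9% × A$14,683.00 = A$1,321.47
Failure-to-pay penalty: 15 × 0.5% × A$14,683.00 = A$1,101.23…
Interest: A$14,683.00 × ((1 + 0.015)^15 − 1) = A$14,683.00 × 0.2502321… = A$3,674.1574…
Total = A$14,683.00 + A$2,422.6950 + A$3,674.1574… = A$20,779.85

A$20,779.85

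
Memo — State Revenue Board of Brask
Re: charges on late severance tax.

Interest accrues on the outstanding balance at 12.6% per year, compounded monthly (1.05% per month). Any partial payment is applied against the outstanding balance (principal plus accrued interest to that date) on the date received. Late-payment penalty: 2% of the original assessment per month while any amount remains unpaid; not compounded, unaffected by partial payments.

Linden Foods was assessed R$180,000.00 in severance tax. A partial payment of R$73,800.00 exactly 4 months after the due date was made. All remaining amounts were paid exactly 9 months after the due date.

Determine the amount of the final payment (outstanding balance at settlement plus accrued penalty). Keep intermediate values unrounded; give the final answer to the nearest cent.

Balance at month 4: R$180,000.0000 × (1 + 0.0105)^4 = R$187,679.9057…
After R$73,800.00 payment: R$187,679.9057… − R$73,800.00 = R$113,879.9057…
Balance at month 9: R$113,879.9057… × (1 + 0.0105)^5 = R$119,985.4786…
Penalty: 9 × 2% × R$180,000.00 = R$32,400.00
Final settlement = outstanding balance + penalty = R$119,985.4786… + R$32,400.00 = R$152,385.48

R$152,385.48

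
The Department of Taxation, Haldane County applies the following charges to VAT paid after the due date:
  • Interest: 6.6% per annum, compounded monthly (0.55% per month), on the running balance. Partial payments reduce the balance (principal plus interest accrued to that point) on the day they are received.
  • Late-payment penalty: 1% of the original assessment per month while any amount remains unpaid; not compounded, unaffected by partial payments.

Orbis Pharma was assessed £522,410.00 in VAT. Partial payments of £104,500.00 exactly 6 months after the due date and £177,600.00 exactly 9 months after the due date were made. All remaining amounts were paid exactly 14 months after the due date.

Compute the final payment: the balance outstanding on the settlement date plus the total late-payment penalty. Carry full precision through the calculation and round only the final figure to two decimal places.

Balance at month 6: £522,410.0000 × (1 + 0.0055)^6 = £539,888.3190…
After £104,500.00 payment: £539,888.3190… − £104,500.00 = £435,388.3190…
Balance at month 9: £435,388.3190… × (1 + 0.0055)^3 = £442,611.8102…
After £177,600.00 payment: £442,611.8102… − £177,600.00 = £265,011.8102…
Balance at month 14: £265,011.8102… × (1 + 0.0055)^5 = £272,380.2432…
Penalty: 14 × 1% × £522,410.00 = £73,137.40
Final settlement = outstanding balance + penalty = £272,380.2432… + £73,137.40 = £345,517.64

£345,517.64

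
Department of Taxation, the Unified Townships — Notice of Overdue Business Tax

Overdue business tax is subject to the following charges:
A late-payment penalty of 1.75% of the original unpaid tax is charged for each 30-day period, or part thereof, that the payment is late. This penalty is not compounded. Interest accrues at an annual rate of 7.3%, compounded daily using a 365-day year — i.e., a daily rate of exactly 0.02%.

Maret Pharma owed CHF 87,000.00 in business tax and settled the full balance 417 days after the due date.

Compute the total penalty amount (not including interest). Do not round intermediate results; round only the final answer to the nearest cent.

Penalty periods: ⌈417/30⌉ = 14; penalty = 14 × 1.75% × CHF 87,000.00 = CHF 21,315.00

CHF 21,315.00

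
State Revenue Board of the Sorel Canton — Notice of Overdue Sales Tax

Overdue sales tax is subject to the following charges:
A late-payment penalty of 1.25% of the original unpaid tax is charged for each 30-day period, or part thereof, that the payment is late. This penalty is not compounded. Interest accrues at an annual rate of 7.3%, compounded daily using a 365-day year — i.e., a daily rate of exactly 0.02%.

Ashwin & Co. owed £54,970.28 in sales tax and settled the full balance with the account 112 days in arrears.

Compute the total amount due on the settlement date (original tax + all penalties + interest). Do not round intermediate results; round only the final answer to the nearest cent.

Penalty periods: ⌈112/30⌉ = 4; penalty = 4 × 1.25% × £54,970.28 = £2,748.51…
Interest: £54,970.28 × ((1 + 0.0002)^112 − 1) = £54,970.28 × 0.02265047… = £1,245.1029…
Total = £54,970.28 + £2,748.5140 + £1,245.1029… = £58,963.90

£58,963.90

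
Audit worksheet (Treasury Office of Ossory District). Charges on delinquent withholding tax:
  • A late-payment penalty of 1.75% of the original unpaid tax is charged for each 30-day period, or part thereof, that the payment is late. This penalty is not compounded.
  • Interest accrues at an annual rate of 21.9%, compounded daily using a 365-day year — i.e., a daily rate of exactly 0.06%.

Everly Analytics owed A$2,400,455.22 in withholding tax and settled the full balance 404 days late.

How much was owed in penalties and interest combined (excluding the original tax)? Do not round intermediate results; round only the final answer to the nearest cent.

Penalty periods: ⌈404/30⌉ = 14; penalty = 14 × 1.75% × A$2,400,455.22 = A$588,111.53…
Interest: A$2,400,455.22 × ((1 + 0.0006)^404 − 1) = A$2,400,455.22 × 0.27421119… = A$658,231.6715…
Penalties + interest = A$588,111.5289 + A$658,231.6715… = A$1,246,343.20

A$1,246,343.20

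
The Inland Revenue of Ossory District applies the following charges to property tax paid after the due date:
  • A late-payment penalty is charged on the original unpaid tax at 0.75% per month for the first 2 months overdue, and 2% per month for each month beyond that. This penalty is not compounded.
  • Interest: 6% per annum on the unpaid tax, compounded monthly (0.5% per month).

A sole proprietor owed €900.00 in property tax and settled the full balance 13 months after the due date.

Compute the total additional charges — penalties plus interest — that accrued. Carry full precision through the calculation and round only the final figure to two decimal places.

Penalty, months 1–2: 2 × 0.75% × €900.00 = €13.50
Penalty, months 3–13: 11 × 2% × €900.00 = €198.00
Interest: €900.00 × ((1 + 0.005)^13 − 1) = €900.00 × 0.0669862… = €60.2876…
Penalties + interest = €211.5000 + €60.2876… = €271.79

€271.79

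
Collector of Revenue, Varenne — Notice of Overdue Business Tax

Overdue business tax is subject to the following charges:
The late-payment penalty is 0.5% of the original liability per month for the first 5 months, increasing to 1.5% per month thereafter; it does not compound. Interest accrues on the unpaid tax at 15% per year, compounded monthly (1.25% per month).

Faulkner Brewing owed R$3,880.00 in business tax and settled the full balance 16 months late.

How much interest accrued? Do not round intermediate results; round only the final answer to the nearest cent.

Interest: R$3,880.00 × ((1 + 0.0125)^16 − 1) = R$3,880.00 × 0.2198895… = R$853.1714…

R$853.17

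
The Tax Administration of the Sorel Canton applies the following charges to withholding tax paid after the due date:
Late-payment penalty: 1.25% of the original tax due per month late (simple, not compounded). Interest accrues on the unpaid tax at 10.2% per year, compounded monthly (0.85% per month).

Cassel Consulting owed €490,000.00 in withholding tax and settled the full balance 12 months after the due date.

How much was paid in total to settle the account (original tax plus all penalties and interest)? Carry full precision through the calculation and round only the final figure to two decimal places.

Late-payment penalty: 12 × 1.25% × €490,000.00 = €73,500.00
Interest: €490,000.00 × ((1 + 0.0085)^12 − 1) = €490,000.00 × 0.1069062… = €52,384.0512…
Total = €490,000.00 + €73,500.0000 + €52,384.0512… = €615,884.05

€615,884.05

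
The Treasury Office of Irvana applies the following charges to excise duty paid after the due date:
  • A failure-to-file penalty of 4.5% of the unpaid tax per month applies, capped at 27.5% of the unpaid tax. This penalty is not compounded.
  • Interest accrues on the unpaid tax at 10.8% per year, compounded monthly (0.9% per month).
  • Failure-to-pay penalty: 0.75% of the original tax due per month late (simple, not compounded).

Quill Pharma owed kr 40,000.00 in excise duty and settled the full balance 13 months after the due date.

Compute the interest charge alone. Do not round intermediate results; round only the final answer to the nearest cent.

Interest: kr 40,000.00 × ((1 + 0.009)^13 − 1) = kr 40,000.00 × 0.1235313… = kr 4,941.2505…

kr 4,941.25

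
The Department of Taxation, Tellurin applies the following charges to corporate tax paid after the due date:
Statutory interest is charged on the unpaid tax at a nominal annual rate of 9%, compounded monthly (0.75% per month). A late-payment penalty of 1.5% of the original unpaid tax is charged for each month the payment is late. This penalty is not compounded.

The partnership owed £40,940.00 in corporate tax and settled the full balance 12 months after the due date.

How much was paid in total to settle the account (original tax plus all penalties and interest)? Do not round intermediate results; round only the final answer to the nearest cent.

Late-payment penalty = 1.5% × £40,940.00 × 12 mo = £7,369.20
Interest: £40,940.00 × ((1 + 0.0075)^12 − 1) = £40,940.00 × 0.0938069… = £3,840.4544…
Total = £40,940.00 + £7,369.2000 + £3,840.4544… = £52,149.65

£52,149.65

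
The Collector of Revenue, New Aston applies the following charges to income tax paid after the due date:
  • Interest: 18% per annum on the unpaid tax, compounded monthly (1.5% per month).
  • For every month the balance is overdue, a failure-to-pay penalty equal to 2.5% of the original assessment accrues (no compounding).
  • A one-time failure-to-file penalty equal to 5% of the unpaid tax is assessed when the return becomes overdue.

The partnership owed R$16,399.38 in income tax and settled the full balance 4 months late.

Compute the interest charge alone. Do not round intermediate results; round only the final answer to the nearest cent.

R$1,006.32

Interest: R$16,399.38 × ((1 + 0.015)^4 − 1) = R$16,399.38 × 0.0613636… = R$1,006.3242…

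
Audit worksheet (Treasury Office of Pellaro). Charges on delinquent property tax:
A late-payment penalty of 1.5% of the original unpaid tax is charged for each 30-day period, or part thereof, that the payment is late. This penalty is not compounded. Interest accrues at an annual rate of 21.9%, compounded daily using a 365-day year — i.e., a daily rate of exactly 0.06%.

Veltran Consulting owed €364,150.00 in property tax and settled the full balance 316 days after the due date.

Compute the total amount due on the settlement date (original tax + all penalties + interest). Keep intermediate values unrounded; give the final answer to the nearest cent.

Penalty periods: ⌈316/30⌉ = 11; penalty = 11 × 1.5% × €364,150.00 = €60,084.75
Interest: €364,150.00 × ((1 + 0.0006)^316 − 1) = €364,150.00 × 0.20869727… = €75,997.1106…
Total = €364,150.00 + €60,084.7500 + €75,997.1106… = €500,231.86

€500,231.86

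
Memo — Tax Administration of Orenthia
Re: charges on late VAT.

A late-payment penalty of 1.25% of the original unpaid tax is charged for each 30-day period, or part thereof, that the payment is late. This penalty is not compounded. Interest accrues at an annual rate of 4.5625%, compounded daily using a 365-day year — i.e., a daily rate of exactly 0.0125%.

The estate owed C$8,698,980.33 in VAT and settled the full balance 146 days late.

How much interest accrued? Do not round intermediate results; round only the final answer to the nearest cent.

C$160,203.79

Interest: C$8,698,980.33 × ((1 + 0.000125)^146 − 1) = C$8,698,980.33 × 0.01841639… = C$160,203.7919…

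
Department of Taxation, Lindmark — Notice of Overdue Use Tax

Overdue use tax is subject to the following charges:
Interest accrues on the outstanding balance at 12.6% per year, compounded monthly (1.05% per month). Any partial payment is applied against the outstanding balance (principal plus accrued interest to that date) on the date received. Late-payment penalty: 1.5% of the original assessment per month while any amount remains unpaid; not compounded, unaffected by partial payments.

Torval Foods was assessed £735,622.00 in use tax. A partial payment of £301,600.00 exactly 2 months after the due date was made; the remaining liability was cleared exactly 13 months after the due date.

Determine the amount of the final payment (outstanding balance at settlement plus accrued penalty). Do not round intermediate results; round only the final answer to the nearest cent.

Balance at month 2: £735,622.0000 × (1 + 0.0105)^2 = £751,151.1643…
After £301,600.00 payment: £751,151.1643… − £301,600.00 = £449,551.1643…
Balance at month 13: £449,551.1643… × (1 + 0.0105)^11 = £504,287.9876…
Penalty: 13 × 1.5% × £735,622.00 = £143,446.29
Final settlement = outstanding balance + penalty = £504,287.9876… + £143,446.29 = £647,734.28

£647,734.28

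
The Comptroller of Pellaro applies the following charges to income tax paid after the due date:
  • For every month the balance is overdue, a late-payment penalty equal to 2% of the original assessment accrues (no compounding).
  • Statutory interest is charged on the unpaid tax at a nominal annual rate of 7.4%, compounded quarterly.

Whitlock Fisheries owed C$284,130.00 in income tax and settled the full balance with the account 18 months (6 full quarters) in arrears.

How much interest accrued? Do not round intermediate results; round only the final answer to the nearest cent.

Interest (7.4%/yr ÷ 4 = 1.85%/quarter): C$284,130.00 × ((1 + 0.0185)^6 − 1) = C$33,033.5654…

C$33,033.57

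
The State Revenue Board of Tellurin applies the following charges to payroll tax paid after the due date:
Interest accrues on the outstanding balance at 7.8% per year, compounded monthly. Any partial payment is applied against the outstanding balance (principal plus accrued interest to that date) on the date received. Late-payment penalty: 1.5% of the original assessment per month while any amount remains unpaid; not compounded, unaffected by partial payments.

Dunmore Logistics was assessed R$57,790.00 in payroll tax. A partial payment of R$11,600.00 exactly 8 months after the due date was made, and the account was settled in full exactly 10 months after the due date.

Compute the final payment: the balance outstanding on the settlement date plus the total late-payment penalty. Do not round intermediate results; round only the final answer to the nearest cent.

R$58,575.36

Monthly rate = 7.8% ÷ 12 = 0.65%
Balance at month 8: R$57,790.0000 × (1 + 0.0065)^8 = R$60,864.3416…
After R$11,600.00 payment: R$60,864.3416… − R$11,600.00 = R$49,264.3416…
Balance at month 10: R$49,264.3416… × (1 + 0.0065)^2 = R$49,906.8594…
Penalty: 10 × 1.5% × R$57,790.00 = R$8,668.50
Final settlement = outstanding balance + penalty = R$49,906.8594… + R$8,668.50 = R$58,575.36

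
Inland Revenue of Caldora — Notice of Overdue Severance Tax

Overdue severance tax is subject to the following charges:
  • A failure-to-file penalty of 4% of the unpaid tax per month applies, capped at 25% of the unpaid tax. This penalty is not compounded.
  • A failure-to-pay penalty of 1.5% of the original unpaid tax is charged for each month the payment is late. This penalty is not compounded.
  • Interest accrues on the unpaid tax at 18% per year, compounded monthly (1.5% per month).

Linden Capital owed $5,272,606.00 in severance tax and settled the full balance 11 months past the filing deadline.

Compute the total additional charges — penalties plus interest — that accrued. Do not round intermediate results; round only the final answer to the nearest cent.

Failure-to-file: 11 × 4% × $5,272,606.00 = $2,319,946.64, capped at 25% × $5,272,606.00 = $1,318,151.50
Failure-to-pay penalty = 1.5% × $5,272,606.00 × 11 mo = $869,979.99
Interest: $5,272,606.00 × ((1 + 0.015)^11 − 1) = $5,272,606.00 × 0.1779489… = $938,254.6350…
Penalties + interest = $2,188,131.4900 + $938,254.6350… = $3,126,386.13

$3,126,386.13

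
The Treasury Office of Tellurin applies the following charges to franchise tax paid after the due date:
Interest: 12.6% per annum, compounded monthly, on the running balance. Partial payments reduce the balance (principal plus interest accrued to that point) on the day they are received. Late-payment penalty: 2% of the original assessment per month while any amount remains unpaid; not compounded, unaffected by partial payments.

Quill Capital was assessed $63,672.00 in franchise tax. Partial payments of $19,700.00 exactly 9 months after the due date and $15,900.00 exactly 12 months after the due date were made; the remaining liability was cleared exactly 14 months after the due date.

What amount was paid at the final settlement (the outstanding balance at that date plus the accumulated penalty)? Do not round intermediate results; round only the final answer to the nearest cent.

$54,534.52

Monthly rate = 12.6% ÷ 12 = 1.05%
Balance at month 9: $63,672.0000 × (1 + 0.0105)^9 = $69,948.0082…
After $19,700.00 payment: $69,948.0082… − $19,700.00 = $50,248.0082…
Balance at month 12: $50,248.0082… × (1 + 0.0105)^3 = $51,847.4982…
After $15,900.00 payment: $51,847.4982… − $15,900.00 = $35,947.4982…
Balance at month 14: $35,947.4982… × (1 + 0.0105)^2 = $36,706.3588…
Penalty: 14 × 2% × $63,672.00 = $17,828.16
Final settlement = outstanding balance + penalty = $36,706.3588… + $17,828.16 = $54,534.52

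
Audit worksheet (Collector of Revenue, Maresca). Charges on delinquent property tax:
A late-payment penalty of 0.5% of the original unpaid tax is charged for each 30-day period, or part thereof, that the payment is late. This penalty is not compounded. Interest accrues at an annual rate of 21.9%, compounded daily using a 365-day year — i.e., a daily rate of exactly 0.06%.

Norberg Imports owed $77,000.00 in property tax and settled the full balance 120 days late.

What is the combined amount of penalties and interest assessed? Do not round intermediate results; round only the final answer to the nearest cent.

Penalty periods: ⌈120/30⌉ = 4; penalty = 4 × 0.5% × $77,000.00 = $1,540.00
Interest: $77,000.00 × ((1 + 0.0006)^120 − 1) = $77,000.00 × 0.07463214… = $5,746.6749…
Penalties + interest = $1,540.0000 + $5,746.6749… = $7,286.67

$7,286.67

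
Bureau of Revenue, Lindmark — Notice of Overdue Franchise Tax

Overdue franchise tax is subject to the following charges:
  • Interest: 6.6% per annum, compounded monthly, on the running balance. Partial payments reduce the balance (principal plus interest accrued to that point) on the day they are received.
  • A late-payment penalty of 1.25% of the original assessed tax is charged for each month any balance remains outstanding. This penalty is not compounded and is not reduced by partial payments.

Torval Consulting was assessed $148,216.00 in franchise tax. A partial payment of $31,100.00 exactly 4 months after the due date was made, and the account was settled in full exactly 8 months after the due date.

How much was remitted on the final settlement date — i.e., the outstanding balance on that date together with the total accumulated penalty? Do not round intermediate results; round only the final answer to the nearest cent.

Monthly rate = 6.6% ÷ 12 = 0.55%
Balance at month 4: $148,216.0000 × (1 + 0.0055)^4 = $151,503.7520…
After $31,100.00 payment: $151,503.7520… − $31,100.00 = $120,403.7520…
Balance at month 8: $120,403.7520… × (1 + 0.0055)^4 = $123,074.5680…
Penalty: 8 × 1.25% × $148,216.00 = $14,821.60
Final settlement = outstanding balance + penalty = $123,074.5680… + $14,821.60 = $137,896.17

$137,896.17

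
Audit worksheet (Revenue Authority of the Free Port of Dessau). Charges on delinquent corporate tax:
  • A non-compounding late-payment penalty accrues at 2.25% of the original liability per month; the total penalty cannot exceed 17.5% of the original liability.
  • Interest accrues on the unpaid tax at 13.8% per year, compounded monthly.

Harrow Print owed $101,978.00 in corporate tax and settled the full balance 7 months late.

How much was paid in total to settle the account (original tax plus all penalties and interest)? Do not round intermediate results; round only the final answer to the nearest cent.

Penalty: 7 × 2.25% × $101,978.00 = $16,061.54… (below the 17.5% cap of $17,846.15)
Interest (13.8%/yr ÷ 12 = 1.15%/month): $101,978.00 × ((1 + 0.0115)^7 − 1) = $8,497.9386…
Total = $101,978.00 + $16,061.5350 + $8,497.9386… = $126,537.47

$126,537.47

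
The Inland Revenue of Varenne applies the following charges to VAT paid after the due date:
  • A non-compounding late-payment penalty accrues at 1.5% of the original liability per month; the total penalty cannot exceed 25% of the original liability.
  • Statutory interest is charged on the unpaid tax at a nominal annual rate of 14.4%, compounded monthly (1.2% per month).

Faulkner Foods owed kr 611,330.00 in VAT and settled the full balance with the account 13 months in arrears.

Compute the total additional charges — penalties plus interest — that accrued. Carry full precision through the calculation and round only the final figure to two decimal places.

kr 221,754.68

Penalty: 13 × 1.5% × kr 611,330.00 = kr 119,209.35 (below the 25% cap of kr 152,832.50)
Interest: kr 611,330.00 × ((1 + 0.012)^13 − 1) = kr 611,330.00 × 0.1677414… = kr 102,545.3254…
Penalties + interest = kr 119,209.3500 + kr 102,545.3254… = kr 221,754.68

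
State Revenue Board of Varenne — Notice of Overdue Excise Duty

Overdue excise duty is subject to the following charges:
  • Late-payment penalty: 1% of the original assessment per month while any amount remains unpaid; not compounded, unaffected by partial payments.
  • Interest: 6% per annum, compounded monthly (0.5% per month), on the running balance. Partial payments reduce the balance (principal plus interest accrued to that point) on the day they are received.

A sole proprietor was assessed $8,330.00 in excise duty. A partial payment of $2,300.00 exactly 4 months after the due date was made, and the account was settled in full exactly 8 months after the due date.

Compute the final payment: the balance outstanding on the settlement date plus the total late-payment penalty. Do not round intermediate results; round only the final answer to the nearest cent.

Balance at month 4: $8,330.0000 × (1 + 0.005)^4 = $8,497.8537…
After $2,300.00 payment: $8,497.8537… − $2,300.00 = $6,197.8537…
Balance at month 8: $6,197.8537… × (1 + 0.005)^4 = $6,322.7435…
Penalty: 8 × 1% × $8,330.00 = $666.40
Final settlement = outstanding balance + penalty = $6,322.7435… + $666.40 = $6,989.14

$6,989.14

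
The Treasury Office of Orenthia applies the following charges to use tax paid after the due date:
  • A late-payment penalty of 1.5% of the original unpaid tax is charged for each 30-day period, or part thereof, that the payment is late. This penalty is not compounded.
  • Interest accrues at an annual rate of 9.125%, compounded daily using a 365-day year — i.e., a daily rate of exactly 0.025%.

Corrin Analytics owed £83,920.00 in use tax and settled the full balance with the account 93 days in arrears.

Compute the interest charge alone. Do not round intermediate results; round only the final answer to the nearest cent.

£1,973.75

Interest: £83,920.00 × ((1 + 0.00025)^93 − 1) = £83,920.00 × 0.02351941… = £1,973.7492…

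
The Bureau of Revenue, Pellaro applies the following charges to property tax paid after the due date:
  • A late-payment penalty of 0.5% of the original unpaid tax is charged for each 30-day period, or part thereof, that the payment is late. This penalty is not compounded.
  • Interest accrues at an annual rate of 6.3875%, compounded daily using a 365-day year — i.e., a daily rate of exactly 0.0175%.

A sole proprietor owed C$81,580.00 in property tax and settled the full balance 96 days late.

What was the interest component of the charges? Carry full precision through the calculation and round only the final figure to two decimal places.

Interest: C$81,580.00 × ((1 + 0.000175)^96 − 1) = C$81,580.00 × 0.01694042… = C$1,381.9994…

C$1,382.00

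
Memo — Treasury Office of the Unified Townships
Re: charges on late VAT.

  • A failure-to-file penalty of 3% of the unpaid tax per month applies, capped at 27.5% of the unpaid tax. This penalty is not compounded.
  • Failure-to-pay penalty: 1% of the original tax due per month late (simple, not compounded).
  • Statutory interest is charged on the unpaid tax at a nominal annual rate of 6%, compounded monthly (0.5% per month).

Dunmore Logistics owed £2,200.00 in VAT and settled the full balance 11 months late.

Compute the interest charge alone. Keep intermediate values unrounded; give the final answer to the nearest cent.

Interest: £2,200.00 × ((1 + 0.005)^11 − 1) = £2,200.00 × 0.0563958… = £124.0708…

£124.07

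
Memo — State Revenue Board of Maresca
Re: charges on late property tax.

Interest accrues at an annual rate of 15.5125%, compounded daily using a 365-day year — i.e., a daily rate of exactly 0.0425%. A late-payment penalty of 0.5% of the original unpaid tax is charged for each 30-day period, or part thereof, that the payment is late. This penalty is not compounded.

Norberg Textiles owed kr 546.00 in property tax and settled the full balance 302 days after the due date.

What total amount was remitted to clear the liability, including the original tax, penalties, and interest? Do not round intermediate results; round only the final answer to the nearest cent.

Penalty periods: ⌈302/30⌉ = 11; penalty = 11 × 0.5% × kr 546.00 = kr 30.03
Interest: kr 546.00 × ((1 + 0.000425)^302 − 1) = kr 546.00 × 0.13691987… = kr 74.7582…
Total = kr 546.00 + kr 30.0300 + kr 74.7582… = kr 650.79

kr 650.79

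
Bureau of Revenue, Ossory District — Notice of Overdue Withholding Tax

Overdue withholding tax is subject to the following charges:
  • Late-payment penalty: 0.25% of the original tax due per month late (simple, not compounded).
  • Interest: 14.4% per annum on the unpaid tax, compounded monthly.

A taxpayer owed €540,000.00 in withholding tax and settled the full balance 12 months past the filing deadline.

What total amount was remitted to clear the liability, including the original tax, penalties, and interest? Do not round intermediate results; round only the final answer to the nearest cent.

Late-payment penalty: 12 × 0.25% × €540,000.00 = €16,200.00
Interest (14.4%/yr ÷ 12 = 1.2%/month): €540,000.00 × ((1 + 0.012)^12 − 1) = €83,103.0971…
Total = €540,000.00 + €16,200.0000 + €83,103.0971… = €639,303.10

€639,303.10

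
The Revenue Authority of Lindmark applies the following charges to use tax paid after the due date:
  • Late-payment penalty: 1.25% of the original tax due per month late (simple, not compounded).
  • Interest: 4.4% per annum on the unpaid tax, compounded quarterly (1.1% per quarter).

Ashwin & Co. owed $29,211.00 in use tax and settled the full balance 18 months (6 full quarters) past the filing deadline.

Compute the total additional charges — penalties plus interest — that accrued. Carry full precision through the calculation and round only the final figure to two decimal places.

$8,554.20

Late-payment penalty = 1.25% × $29,211.00 × 18 mo = $6,572.48…
Interest: $29,211.00 × ((1 + 0.011)^6 − 1) = $29,211.00 × 0.0678418… = $1,981.7280…
Penalties + interest = $6,572.4750 + $1,981.7280… = $8,554.20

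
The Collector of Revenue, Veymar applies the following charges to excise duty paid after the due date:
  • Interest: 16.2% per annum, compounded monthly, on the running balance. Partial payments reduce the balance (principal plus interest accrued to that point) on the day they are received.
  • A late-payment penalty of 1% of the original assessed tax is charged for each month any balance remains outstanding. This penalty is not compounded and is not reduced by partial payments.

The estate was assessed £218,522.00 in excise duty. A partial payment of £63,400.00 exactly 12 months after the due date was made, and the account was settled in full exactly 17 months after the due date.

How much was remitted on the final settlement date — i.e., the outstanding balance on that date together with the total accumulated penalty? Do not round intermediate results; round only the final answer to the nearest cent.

£243,824.71

Monthly rate = 16.2% ÷ 12 = 1.35%
Balance at month 12: £218,522.0000 × (1 + 0.0135)^12 = £256,673.0097…
After £63,400.00 payment: £256,673.0097… − £63,400.00 = £193,273.0097…
Balance at month 17: £193,273.0097… × (1 + 0.0135)^5 = £206,675.9653…
Penalty: 17 × 1% × £218,522.00 = £37,148.74
Final settlement = outstanding balance + penalty = £206,675.9653… + £37,148.74 = £243,824.71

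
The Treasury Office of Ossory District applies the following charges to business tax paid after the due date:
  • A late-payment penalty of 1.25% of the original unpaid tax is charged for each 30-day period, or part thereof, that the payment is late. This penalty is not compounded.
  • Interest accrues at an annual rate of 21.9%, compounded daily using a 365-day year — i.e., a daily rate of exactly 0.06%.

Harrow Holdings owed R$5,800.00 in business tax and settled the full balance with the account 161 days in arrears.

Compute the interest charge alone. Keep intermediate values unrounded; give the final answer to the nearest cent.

Interest: R$5,800.00 × ((1 + 0.0006)^161 − 1) = R$5,800.00 × 0.10138781… = R$588.0493…

R$588.05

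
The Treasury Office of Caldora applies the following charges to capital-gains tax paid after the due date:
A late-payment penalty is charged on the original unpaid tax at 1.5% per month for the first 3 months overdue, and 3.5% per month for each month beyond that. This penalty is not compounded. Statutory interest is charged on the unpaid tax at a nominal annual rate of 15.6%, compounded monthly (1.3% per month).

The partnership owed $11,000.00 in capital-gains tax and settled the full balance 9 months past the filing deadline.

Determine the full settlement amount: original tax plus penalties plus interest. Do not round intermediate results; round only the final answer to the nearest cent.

$15,160.99

Penalty, months 1–3: 3 × 1.5% × $11,000.00 = $495.00
Penalty, months 4–9: 6 × 3.5% × $11,000.00 = $2,310.00
Interest: $11,000.00 × ((1 + 0.013)^9 − 1) = $11,000.00 × 0.1232722… = $1,355.9941…
Total = $11,000.00 + $2,805.0000 + $1,355.9941… = $15,160.99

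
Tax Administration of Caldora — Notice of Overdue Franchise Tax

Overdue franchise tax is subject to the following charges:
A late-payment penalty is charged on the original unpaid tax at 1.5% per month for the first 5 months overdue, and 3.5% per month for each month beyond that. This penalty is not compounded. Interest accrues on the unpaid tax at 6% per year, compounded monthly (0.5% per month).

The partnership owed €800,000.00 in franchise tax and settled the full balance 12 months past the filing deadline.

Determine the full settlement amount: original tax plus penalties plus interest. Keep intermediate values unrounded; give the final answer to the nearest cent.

€1,105,342.25

Penalty, months 1–5: 5 × 1.5% × €800,000.00 = €60,000.00
Penalty, months 6–12: 7 × 3.5% × €800,000.00 = €196,000.00
Interest: €800,000.00 × ((1 + 0.005)^12 − 1) = €800,000.00 × 0.0616778… = €49,342.2495…
Total = €800,000.00 + €256,000.0000 + €49,342.2495… = €1,105,342.25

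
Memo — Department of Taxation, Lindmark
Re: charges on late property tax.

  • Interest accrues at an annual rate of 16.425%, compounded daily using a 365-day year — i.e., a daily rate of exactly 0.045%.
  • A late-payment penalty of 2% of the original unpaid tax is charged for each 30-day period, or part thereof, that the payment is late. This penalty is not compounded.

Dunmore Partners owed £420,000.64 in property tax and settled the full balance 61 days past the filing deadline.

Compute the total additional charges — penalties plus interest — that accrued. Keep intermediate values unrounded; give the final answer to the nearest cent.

Penalty periods: ⌈61/30⌉ = 3; penalty = 3 × 2% × £420,000.64 = £25,200.04…
Interest: £420,000.64 × ((1 + 0.00045)^61 − 1) = £420,000.64 × 0.02782388… = £11,686.0458…
Penalties + interest = £25,200.0384 + £11,686.0458… = £36,886.08

£36,886.08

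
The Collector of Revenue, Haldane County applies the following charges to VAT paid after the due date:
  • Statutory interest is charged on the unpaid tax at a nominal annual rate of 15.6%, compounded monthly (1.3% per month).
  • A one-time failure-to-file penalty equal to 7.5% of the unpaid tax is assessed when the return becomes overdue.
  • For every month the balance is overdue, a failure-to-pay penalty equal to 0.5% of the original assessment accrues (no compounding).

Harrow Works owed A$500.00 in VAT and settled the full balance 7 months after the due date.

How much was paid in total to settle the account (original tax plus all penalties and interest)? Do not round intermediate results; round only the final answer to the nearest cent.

Failure-to-file penalty: 7.5% × A$500.00 = A$37.50
Failure-to-pay penalty: 7 × 0.5% × A$500.00 = A$17.50
Interest: A$500.00 × ((1 + 0.013)^7 − 1) = A$500.00 × 0.0946269… = A$47.3135…
Total = A$500.00 + A$55.0000 + A$47.3135… = A$602.31

A$602.31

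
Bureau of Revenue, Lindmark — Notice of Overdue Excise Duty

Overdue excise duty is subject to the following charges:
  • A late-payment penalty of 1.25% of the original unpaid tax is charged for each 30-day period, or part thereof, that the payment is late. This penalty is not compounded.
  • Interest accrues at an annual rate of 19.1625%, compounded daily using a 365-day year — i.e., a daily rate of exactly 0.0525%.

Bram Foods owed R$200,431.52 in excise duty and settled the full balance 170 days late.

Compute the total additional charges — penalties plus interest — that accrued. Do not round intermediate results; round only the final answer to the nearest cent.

Penalty periods: ⌈170/30⌉ = 6; penalty = 6 × 1.25% × R$200,431.52 = R$15,032.36…
Interest: R$200,431.52 × ((1 + 0.000525)^170 − 1) = R$200,431.52 × 0.09332835… = R$18,705.9440…
Penalties + interest = R$15,032.3640 + R$18,705.9440… = R$33,738.31

R$33,738.31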